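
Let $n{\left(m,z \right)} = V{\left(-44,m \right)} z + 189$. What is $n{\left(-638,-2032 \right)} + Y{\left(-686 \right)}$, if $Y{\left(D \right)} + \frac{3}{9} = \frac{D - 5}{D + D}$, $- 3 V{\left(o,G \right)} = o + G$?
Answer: $- \frac{1900571903}{4116} \approx -4.6175 \cdot 10^{5}$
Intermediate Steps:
$V{\left(o,G \right)} = - \frac{G}{3} - \frac{o}{3}$ ($V{\left(o,G \right)} = - \frac{o + G}{3} = - \frac{G + o}{3} = - \frac{G}{3} - \frac{o}{3}$)
$Y{\left(D \right)} = - \frac{1}{3} + \frac{-5 + D}{2 D}$ ($Y{\left(D \right)} = - \frac{1}{3} + \frac{D - 5}{D + D} = - \frac{1}{3} + \frac{-5 + D}{2 D}$)
$n{\left(m,z \right)} = 189 + z \left(\frac{44}{3} - \frac{m}{3}\right)$ ($n{\left(m,z \right)} = \left(- \frac{m}{3} - - \frac{44}{3}\right) z + 189 = \left(- \frac{m}{3} + \frac{44}{3}\right) z + 189 = \left(\frac{44}{3} - \frac{m}{3}\right) z + 189 = z \left(\frac{44}{3} - \frac{m}{3}\right) + 189 = 189 + z \left(\frac{44}{3} - \frac{m}{3}\right)$)
$n{\left(-638,-2032 \right)} + Y{\left(-686 \right)} = \left(189 - - \frac{2032 \left(-44 - 638\right)}{3}\right) + \frac{-15 - 686}{6 \left(-686\right)} = \left(189 - \left(- \frac{2032}{3}\right) \left(-682\right)\right) + \frac{1}{6} \left(- \frac{1}{686}\right) \left(-701\right) = \left(189 - \frac{1385824}{3}\right) + \frac{701}{4116} = - \frac{1385257}{3} + \frac{701}{4116} = - \frac{1900571903}{4116}$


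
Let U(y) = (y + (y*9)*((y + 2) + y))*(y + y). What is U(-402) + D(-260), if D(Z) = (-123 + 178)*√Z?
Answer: -2332592136 + 110*I*√65 ≈ -2.3326e+9 + 886.85*I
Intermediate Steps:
D(Z) = 55*√Z
U(y) = 2*y*(y + 9*y*(2 + 2*y)) (U(y) = (y + (9*y)*((2 + y) + y))*(2*y) = (y + (9*y)*(2 + 2*y))*(2*y) = (y + 9*y*(2 + 2*y))*(2*y) = 2*y*(y + 9*y*(2 + 2*y)))
U(-402) + D(-260) = (-402)²*(38 + 36*(-402)) + 55*√(-260) = 161604*(38 - 14472) + 55*(2*I*√65) = 161604*(-14434) + 110*I*√65 = -2332592136 + 110*I*√65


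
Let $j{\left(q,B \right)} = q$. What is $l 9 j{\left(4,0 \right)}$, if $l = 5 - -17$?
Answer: $792$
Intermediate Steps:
$l = 22$ ($l = 5 + 17 = 22$)
$l 9 j{\left(4,0 \right)} = 22 \cdot 9 \cdot 4 = 198 \cdot 4 = 792$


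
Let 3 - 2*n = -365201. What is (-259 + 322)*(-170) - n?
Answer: -193312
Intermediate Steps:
n = 182602 (n = 3/2 - ½*(-365201) = 3/2 + 365201/2 = 182602)
(-259 + 322)*(-170) - n = (-259 + 322)*(-170) - 1*182602 = 63*(-170) - 182602 = -10710 - 182602 = -193312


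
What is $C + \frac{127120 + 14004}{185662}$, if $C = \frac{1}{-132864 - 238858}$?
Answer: $\frac{26229354933}{34507324982} \approx 0.76011$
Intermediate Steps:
$C = - \frac{1}{371722}$ ($C = \frac{1}{-371722} = - \frac{1}{371722} \approx -2.6902 \cdot 10^{-6}$)
$C + \frac{127120 + 14004}{185662} = - \frac{1}{371722} + \frac{127120 + 14004}{185662} = - \frac{1}{371722} + 141124 \cdot \frac{1}{185662} = - \frac{1}{371722} + \frac{70562}{92831} = \frac{26229354933}{34507324982}$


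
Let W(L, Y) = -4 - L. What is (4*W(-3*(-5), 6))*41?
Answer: -3116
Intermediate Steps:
(4*W(-3*(-5), 6))*41 = (4*(-4 - (-3)*(-5)))*41 = (4*(-4 - 1*15))*41 = (4*(-4 - 15))*41 = (4*(-19))*41 = -76*41 = -3116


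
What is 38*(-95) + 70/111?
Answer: -400640/111 ≈ -3609.4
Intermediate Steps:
38*(-95) + 70/111 = -3610 + 70*(1/111) = -3610 + 70/111 = -400640/111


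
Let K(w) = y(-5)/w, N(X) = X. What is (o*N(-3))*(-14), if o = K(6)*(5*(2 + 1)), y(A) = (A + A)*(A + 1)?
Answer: 4200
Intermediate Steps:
y(A) = 2*A*(1 + A) (y(A) = (2*A)*(1 + A) = 2*A*(1 + A))
K(w) = 40/w (K(w) = (2*(-5)*(1 - 5))/w = (2*(-5)*(-4))/w = 40/w)
o = 100 (o = (40/6)*(5*(2 + 1)) = (40*(⅙))*(5*3) = (20/3)*15 = 100)
(o*N(-3))*(-14) = (100*(-3))*(-14) = -300*(-14) = 4200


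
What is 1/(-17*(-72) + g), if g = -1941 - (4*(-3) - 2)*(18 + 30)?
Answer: -1/45 ≈ -0.022222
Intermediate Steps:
g = -1269 (g = -1941 - (-12 - 2)*48 = -1941 - (-14)*48 = -1941 - 1*(-672) = -1941 + 672 = -1269)
1/(-17*(-72) + g) = 1/(-17*(-72) - 1269) = 1/(1224 - 1269) = 1/(-45) = -1/45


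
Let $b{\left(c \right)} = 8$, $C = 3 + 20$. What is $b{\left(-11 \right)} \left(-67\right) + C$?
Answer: $-513$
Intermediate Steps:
$C = 23$
$b{\left(-11 \right)} \left(-67\right) + C = 8 \left(-67\right) + 23 = -536 + 23 = -513$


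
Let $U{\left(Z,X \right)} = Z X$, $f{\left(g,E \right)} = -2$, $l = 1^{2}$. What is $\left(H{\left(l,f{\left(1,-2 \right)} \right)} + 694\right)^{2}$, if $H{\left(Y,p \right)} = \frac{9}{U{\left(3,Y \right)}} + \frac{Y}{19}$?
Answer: $\frac{175403536}{361} \approx 4.8588 \cdot 10^{5}$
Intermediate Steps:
$l = 1$
$U{\left(Z,X \right)} = X Z$
$H{\left(Y,p \right)} = \frac{3}{Y} + \frac{Y}{19}$ ($H{\left(Y,p \right)} = \frac{9}{Y 3} + \frac{Y}{19} = \frac{9}{3 Y} + Y \frac{1}{19} = 9 \frac{1}{3 Y} + \frac{Y}{19} = \frac{3}{Y} + \frac{Y}{19}$)
$\left(H{\left(l,f{\left(1,-2 \right)} \right)} + 694\right)^{2} = \left(\left(\frac{3}{1} + \frac{1}{19} \cdot 1\right) + 694\right)^{2} = \left(\left(3 \cdot 1 + \frac{1}{19}\right) + 694\right)^{2} = \left(\left(3 + \frac{1}{19}\right) + 694\right)^{2} = \left(\frac{58}{19} + 694\right)^{2} = \left(\frac{13244}{19}\right)^{2} = \frac{175403536}{361}$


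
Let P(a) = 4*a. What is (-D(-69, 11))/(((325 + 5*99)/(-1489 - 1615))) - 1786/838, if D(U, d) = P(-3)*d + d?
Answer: -39525489/85895 ≈ -460.16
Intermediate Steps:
D(U, d) = -11*d (D(U, d) = (4*(-3))*d + d = -12*d + d = -11*d)
(-D(-69, 11))/(((325 + 5*99)/(-1489 - 1615))) - 1786/838 = (-(-11)*11)/(((325 + 5*99)/(-1489 - 1615))) - 1786/838 = (-1*(-121))/(((325 + 495)/(-3104))) - 1786*1/838 = 121/((820*(-1/3104))) - 893/419 = 121/(-205/776) - 893/419 = 121*(-776/205) - 893/419 = -93896/205 - 893/419 = -39525489/85895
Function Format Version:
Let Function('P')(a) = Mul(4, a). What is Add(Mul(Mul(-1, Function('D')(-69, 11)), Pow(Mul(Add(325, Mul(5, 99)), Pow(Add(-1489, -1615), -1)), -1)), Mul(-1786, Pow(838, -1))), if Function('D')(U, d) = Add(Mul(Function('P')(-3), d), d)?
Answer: Rational(-39525489, 85895) ≈ -460.16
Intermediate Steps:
Function('D')(U, d) = Mul(-11, d) (Function('D')(U, d) = Add(Mul(Mul(4, -3), d), d) = Add(Mul(-12, d), d) = Mul(-11, d))
Add(Mul(Mul(-1, Function('D')(-69, 11)), Pow(Mul(Add(325, Mul(5, 99)), Pow(Add(-1489, -1615), -1)), -1)), Mul(-1786, Pow(838, -1))) = Add(Mul(Mul(-1, Mul(-11, 11)), Pow(Mul(Add(325, Mul(5, 99)), Pow(Add(-1489, -1615), -1)), -1)), Mul(-1786, Pow(838, -1))) = Add(Mul(Mul(-1, -121), Pow(Mul(Add(325, 495), Pow(-3104, -1)), -1)), Mul(-1786, Rational(1, 838))) = Add(Mul(121, Pow(Mul(820, Rational(-1, 3104)), -1)), Rational(-893, 419)) = Add(Mul(121, Pow(Rational(-205, 776), -1)), Rational(-893, 419)) = Add(Mul(121, Rational(-776, 205)), Rational(-893, 419)) = Add(Rational(-93896, 205), Rational(-893, 419)) = Rational(-39525489, 85895)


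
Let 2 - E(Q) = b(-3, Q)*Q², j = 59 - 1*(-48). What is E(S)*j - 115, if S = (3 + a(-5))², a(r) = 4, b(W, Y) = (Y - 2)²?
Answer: -567507464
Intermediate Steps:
b(W, Y) = (-2 + Y)²
j = 107 (j = 59 + 48 = 107)
S = 49 (S = (3 + 4)² = 7² = 49)
E(Q) = 2 - Q²*(-2 + Q)² (E(Q) = 2 - (-2 + Q)²*Q² = 2 - Q²*(-2 + Q)²)
E(S)*j - 115 = (2 - 1*49²*(-2 + 49)²)*107 - 115 = (2 - 1*2401*47²)*107 - 115 = (2 - 1*2401*2209)*107 - 115 = (2 - 5303809)*107 - 115 = -5303807*107 - 115 = -567507349 - 115 = -567507464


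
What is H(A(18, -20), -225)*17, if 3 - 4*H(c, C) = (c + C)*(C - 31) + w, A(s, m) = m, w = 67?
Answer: -266832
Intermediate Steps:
H(c, C) = -16 - (-31 + C)*(C + c)/4 (H(c, C) = 3/4 - ((c + C)*(C - 31) + 67)/4 = 3/4 - ((C + c)*(-31 + C) + 67)/4 = 3/4 - ((-31 + C)*(C + c) + 67)/4 = 3/4 - (67 + (-31 + C)*(C + c))/4 = 3/4 + (-67/4 - (-31 + C)*(C + c)/4) = -16 - (-31 + C)*(C + c)/4)
H(A(18, -20), -225)*17 = (-16 - 1/4*(-225)**2 + (31/4)*(-225) + (31/4)*(-20) - 1/4*(-225)*(-20))*17 = (-16 - 1/4*50625 - 6975/4 - 155 - 1125)*17 = (-16 - 50625/4 - 6975/4 - 155 - 1125)*17 = -15696*17 = -266832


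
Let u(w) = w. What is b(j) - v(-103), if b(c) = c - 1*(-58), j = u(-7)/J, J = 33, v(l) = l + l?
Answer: 8705/33 ≈ 263.79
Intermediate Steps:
v(l) = 2*l
j = -7/33 ≈ -0.21212
b(c) = 58 + c (b(c) = c + 58 = 58 + c)
b(j) - v(-103) = (58 - 7/33) - 2*(-103) = 1907/33 - 1*(-206) = 1907/33 + 206 = 8705/33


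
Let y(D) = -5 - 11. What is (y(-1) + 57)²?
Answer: 1681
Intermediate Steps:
y(D) = -16
(y(-1) + 57)² = (-16 + 57)² = 41² = 1681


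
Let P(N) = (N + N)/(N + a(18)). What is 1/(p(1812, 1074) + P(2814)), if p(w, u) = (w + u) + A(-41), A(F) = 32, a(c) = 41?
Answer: 2855/8336518 ≈ 0.00034247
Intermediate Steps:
p(w, u) = 32 + u + w (p(w, u) = (w + u) + 32 = (u + w) + 32 = 32 + u + w)
P(N) = 2*N/(41 + N) (P(N) = (N + N)/(N + 41) = (2*N)/(41 + N) = 2*N/(41 + N))
1/(p(1812, 1074) + P(2814)) = 1/((32 + 1074 + 1812) + 2*2814/(41 + 2814)) = 1/(2918 + 2*2814/2855) = 1/(2918 + 2*2814*(1/2855)) = 1/(2918 + 5628/2855) = 1/(8336518/2855) = 2855/8336518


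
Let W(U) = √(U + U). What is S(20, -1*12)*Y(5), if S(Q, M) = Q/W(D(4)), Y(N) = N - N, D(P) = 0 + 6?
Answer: 0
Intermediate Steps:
D(P) = 6
W(U) = √2*√U (W(U) = √(2*U) = √2*√U)
Y(N) = 0
S(Q, M) = Q*√3/6 (S(Q, M) = Q/((√2*√6)) = Q/((2*√3)) = Q*(√3/6) = Q*√3/6)
S(20, -1*12)*Y(5) = ((⅙)*20*√3)*0 = (10*√3/3)*0 = 0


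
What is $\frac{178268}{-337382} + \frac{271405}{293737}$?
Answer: $\frac{19601627097}{49550788267} \approx 0.39559$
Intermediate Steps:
$\frac{178268}{-337382} + \frac{271405}{293737} = 178268 \left(- \frac{1}{337382}\right) + 271405 \cdot \frac{1}{293737} = - \frac{89134}{168691} + \frac{271405}{293737} = \frac{19601627097}{49550788267}$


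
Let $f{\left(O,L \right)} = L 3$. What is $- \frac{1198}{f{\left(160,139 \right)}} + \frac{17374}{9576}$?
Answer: $- \frac{100645}{95076} \approx -1.0586$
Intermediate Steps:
$f{\left(O,L \right)} = 3 L$
$- \frac{1198}{f{\left(160,139 \right)}} + \frac{17374}{9576} = - \frac{1198}{3 \cdot 139} + \frac{17374}{9576} = - \frac{1198}{417} + 17374 \cdot \frac{1}{9576} = \left(-1198\right) \frac{1}{417} + \frac{1241}{684} = - \frac{1198}{417} + \frac{1241}{684} = - \frac{100645}{95076}$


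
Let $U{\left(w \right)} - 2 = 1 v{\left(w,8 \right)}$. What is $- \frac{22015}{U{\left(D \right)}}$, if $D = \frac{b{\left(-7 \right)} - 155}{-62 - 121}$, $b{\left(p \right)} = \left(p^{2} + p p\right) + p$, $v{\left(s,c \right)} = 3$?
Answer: $-4403$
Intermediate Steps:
$b{\left(p \right)} = p + 2 p^{2}$ ($b{\left(p \right)} = \left(p^{2} + p^{2}\right) + p = 2 p^{2} + p = p + 2 p^{2}$)
$D = \frac{64}{183}$ ($D = \frac{- 7 \left(1 + 2 \left(-7\right)\right) - 155}{-62 - 121} = \frac{- 7 \left(1 - 14\right) - 155}{-183} = \left(\left(-7\right) \left(-13\right) - 155\right) \left(- \frac{1}{183}\right) = \left(91 - 155\right) \left(- \frac{1}{183}\right) = \left(-64\right) \left(- \frac{1}{183}\right) = \frac{64}{183} \approx 0.34973$)
$U{\left(w \right)} = 5$ ($U{\left(w \right)} = 2 + 1 \cdot 3 = 2 + 3 = 5$)
$- \frac{22015}{U{\left(D \right)}} = - \frac{22015}{5} = \left(-22015\right) \frac{1}{5} = -4403$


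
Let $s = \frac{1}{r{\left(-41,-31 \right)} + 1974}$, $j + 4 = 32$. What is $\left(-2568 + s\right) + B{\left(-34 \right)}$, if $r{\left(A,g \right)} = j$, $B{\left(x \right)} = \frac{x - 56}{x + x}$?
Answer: $- \frac{43677125}{17017} \approx -2566.7$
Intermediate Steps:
$B{\left(x \right)} = \frac{-56 + x}{2 x}$
$j = 28$ ($j = -4 + 32 = 28$)
$r{\left(A,g \right)} = 28$
$s = \frac{1}{2002}$ ($s = \frac{1}{28 + 1974} = \frac{1}{2002} \approx 0.0004995$)
$\left(-2568 + s\right) + B{\left(-34 \right)} = \left(-2568 + \frac{1}{2002}\right) + \frac{-56 - 34}{2 \left(-34\right)} = - \frac{5141135}{2002} + \frac{1}{2} \left(- \frac{1}{34}\right) \left(-90\right) = - \frac{5141135}{2002} + \frac{45}{34} = - \frac{43677125}{17017}$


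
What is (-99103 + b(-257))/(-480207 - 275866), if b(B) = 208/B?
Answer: 25469679/194310761 ≈ 0.13108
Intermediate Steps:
(-99103 + b(-257))/(-480207 - 275866) = (-99103 + 208/(-257))/(-480207 - 275866) = (-99103 + 208*(-1/257))/(-756073) = (-99103 - 208/257)*(-1/756073) = -25469679/257*(-1/756073) = 25469679/194310761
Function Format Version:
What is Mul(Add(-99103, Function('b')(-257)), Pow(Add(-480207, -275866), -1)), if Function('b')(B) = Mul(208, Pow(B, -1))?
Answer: Rational(25469679, 194310761) ≈ 0.13108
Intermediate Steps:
Mul(Add(-99103, Function('b')(-257)), Pow(Add(-480207, -275866), -1)) = Mul(Add(-99103, Mul(208, Pow(-257, -1))), Pow(Add(-480207, -275866), -1)) = Mul(Add(-99103, Mul(208, Rational(-1, 257))), Pow(-756073, -1)) = Mul(Add(-99103, Rational(-208, 257)), Rational(-1, 756073)) = Mul(Rational(-25469679, 257), Rational(-1, 756073)) = Rational(25469679, 194310761)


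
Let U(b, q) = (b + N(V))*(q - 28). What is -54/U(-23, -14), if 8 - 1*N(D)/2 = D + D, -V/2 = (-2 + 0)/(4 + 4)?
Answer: -⅐ ≈ -0.14286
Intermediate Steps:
V = ½ (V = -2*(-2 + 0)/(4 + 4) = -(-4)/8 = -2*(-¼) = ½ ≈ 0.50000)
N(D) = 16 - 4*D (N(D) = 16 - 2*(D + D) = 16 - 4*D)
U(b, q) = (-28 + q)*(14 + b) (U(b, q) = (b + (16 - 4*½))*(q - 28) = (b + (16 - 2))*(-28 + q) = (b + 14)*(-28 + q) = (14 + b)*(-28 + q) = (-28 + q)*(14 + b))
-54/U(-23, -14) = -54/(-392 - 28*(-23) + 14*(-14) - 23*(-14)) = -54/(-392 + 644 - 196 + 322) = -54/378 = -54*1/378 = -⅐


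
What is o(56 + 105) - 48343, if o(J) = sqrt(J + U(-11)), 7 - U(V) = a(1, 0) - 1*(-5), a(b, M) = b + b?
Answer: -48343 + sqrt(161) ≈ -48330.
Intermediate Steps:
a(b, M) = 2*b
U(V) = 0 (U(V) = 7 - (2*1 - 1*(-5)) = 7 - (2 + 5) = 7 - 1*7 = 7 - 7 = 0)
o(J) = sqrt(J) (o(J) = sqrt(J + 0) = sqrt(J))
o(56 + 105) - 48343 = sqrt(56 + 105) - 48343 = sqrt(161) - 48343 = -48343 + sqrt(161)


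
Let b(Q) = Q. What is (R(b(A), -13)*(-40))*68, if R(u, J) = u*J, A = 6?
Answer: 212160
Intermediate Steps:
R(u, J) = J*u
(R(b(A), -13)*(-40))*68 = (-13*6*(-40))*68 = -78*(-40)*68 = 3120*68 = 212160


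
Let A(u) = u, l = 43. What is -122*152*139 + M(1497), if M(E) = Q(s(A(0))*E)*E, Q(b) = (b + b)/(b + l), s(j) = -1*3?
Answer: -5725894957/2224 ≈ -2.5746e+6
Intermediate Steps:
s(j) = -3
Q(b) = 2*b/(43 + b) (Q(b) = (b + b)/(b + 43) = (2*b)/(43 + b) = 2*b/(43 + b))
M(E) = -6*E²/(43 - 3*E) (M(E) = (2*(-3*E)/(43 - 3*E))*E = (-6*E/(43 - 3*E))*E = -6*E²/(43 - 3*E))
-122*152*139 + M(1497) = -122*152*139 + 6*1497²/(-43 + 3*1497) = -18544*139 + 6*2241009/(-43 + 4491) = -2577616 + 6*2241009/4448 = -2577616 + 6*2241009*(1/4448) = -2577616 + 6723027/2224 = -5725894957/2224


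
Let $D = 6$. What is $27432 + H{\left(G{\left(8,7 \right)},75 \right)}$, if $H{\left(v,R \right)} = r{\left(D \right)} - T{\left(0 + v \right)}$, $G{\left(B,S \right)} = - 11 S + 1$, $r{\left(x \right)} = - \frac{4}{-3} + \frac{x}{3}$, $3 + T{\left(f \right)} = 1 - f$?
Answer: $\frac{82084}{3} \approx 27361.0$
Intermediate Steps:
$T{\left(f \right)} = -2 - f$ ($T{\left(f \right)} = -3 - \left(-1 + f\right) = -2 - f$)
$r{\left(x \right)} = \frac{4}{3} + \frac{x}{3}$ ($r{\left(x \right)} = \left(-4\right) \left(- \frac{1}{3}\right) + x \frac{1}{3} = \frac{4}{3} + \frac{x}{3}$)
$G{\left(B,S \right)} = 1 - 11 S$
$H{\left(v,R \right)} = \frac{16}{3} + v$ ($H{\left(v,R \right)} = \left(\frac{4}{3} + \frac{1}{3} \cdot 6\right) - \left(-2 - \left(0 + v\right)\right) = \left(\frac{4}{3} + 2\right) - \left(-2 - v\right) = \frac{10}{3} + \left(2 + v\right) = \frac{16}{3} + v$)
$27432 + H{\left(G{\left(8,7 \right)},75 \right)} = 27432 + \left(\frac{16}{3} + \left(1 - 77\right)\right) = 27432 + \left(\frac{16}{3} - 76\right) = 27432 - \frac{212}{3} = \frac{82084}{3}$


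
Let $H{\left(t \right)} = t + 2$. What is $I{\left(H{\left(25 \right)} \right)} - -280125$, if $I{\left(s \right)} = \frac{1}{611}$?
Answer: $\frac{171156376}{611} \approx 2.8013 \cdot 10^{5}$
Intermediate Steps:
$H{\left(t \right)} = 2 + t$
$I{\left(s \right)} = \frac{1}{611}$
$I{\left(H{\left(25 \right)} \right)} - -280125 = \frac{1}{611} - -280125 = \frac{1}{611} + 280125 = \frac{171156376}{611}$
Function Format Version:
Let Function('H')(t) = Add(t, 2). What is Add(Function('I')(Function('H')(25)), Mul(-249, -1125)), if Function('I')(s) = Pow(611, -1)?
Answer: Rational(171156376, 611) ≈ 2.8013e+5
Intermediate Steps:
Function('H')(t) = Add(2, t)
Function('I')(s) = Rational(1, 611)
Add(Function('I')(Function('H')(25)), Mul(-249, -1125)) = Add(Rational(1, 611), Mul(-249, -1125)) = Add(Rational(1, 611), 280125) = Rational(171156376, 611)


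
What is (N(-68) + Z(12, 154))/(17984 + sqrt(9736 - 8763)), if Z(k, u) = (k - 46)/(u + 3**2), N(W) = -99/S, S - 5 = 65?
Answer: -166504864/1845129829515 + 18517*sqrt(973)/3690259659030 ≈ -9.0084e-5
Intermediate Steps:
S = 70 (S = 5 + 65 = 70)
N(W) = -99/70
Z(k, u) = (-46 + k)/(9 + u) (Z(k, u) = (-46 + k)/(u + 9) = (-46 + k)/(9 + u))
(N(-68) + Z(12, 154))/(17984 + sqrt(9736 - 8763)) = (-99/70 + (-46 + 12)/(9 + 154))/(17984 + sqrt(9736 - 8763)) = (-99/70 - 34/163)/(17984 + sqrt(973)) = -18517/(11410*(17984 + sqrt(973)))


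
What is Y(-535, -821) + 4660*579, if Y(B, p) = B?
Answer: 2697605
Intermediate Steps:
Y(-535, -821) + 4660*579 = -535 + 4660*579 = -535 + 2698140 = 2697605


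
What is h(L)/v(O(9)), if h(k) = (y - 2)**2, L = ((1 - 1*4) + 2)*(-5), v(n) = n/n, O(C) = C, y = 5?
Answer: 9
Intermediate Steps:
v(n) = 1
L = 5 (L = ((1 - 4) + 2)*(-5) = (-3 + 2)*(-5) = -1*(-5) = 5)
h(k) = 9 (h(k) = (5 - 2)**2 = 3**2 = 9)
h(L)/v(O(9)) = 9/1 = 9*1 = 9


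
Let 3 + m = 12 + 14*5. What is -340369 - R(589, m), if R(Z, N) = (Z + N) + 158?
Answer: -341195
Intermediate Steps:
m = 79 (m = -3 + (12 + 14*5) = -3 + (12 + 70) = -3 + 82 = 79)
R(Z, N) = 158 + N + Z (R(Z, N) = (N + Z) + 158 = 158 + N + Z)
-340369 - R(589, m) = -340369 - (158 + 79 + 589) = -340369 - 1*826 = -340369 - 826 = -341195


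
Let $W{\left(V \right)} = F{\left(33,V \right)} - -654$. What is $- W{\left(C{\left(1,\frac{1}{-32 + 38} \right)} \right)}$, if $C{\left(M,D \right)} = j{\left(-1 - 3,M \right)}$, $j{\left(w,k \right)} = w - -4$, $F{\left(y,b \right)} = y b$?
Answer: $-654$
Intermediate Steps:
$F{\left(y,b \right)} = b y$
$j{\left(w,k \right)} = 4 + w$ ($j{\left(w,k \right)} = w + 4 = 4 + w$)
$C{\left(M,D \right)} = 0$ ($C{\left(M,D \right)} = 4 - 4 = 0$)
$W{\left(V \right)} = 654 + 33 V$ ($W{\left(V \right)} = V 33 - -654 = 33 V + 654 = 654 + 33 V$)
$- W{\left(C{\left(1,\frac{1}{-32 + 38} \right)} \right)} = - (654 + 33 \cdot 0) = - (654 + 0) = \left(-1\right) 654 = -654$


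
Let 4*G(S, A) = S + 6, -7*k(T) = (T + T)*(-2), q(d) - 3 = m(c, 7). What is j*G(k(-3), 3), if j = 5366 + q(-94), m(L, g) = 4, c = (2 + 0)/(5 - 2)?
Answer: 80595/14 ≈ 5756.8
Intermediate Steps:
c = ⅔ (c = 2/3 = 2*(⅓) = ⅔ ≈ 0.66667)
q(d) = 7 (q(d) = 3 + 4 = 7)
k(T) = 4*T/7 (k(T) = -(T + T)*(-2)/7 = -2*T*(-2)/7 = -(-4)*T/7 = 4*T/7)
j = 5373 (j = 5366 + 7 = 5373)
G(S, A) = 3/2 + S/4 (G(S, A) = (S + 6)/4 = (6 + S)/4 = 3/2 + S/4)
j*G(k(-3), 3) = 5373*(3/2 + ((4/7)*(-3))/4) = 5373*(3/2 + (¼)*(-12/7)) = 5373*(3/2 - 3/7) = 5373*(15/14) = 80595/14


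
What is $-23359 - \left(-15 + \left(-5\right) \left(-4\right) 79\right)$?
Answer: $-24924$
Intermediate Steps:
$-23359 - \left(-15 + \left(-5\right) \left(-4\right) 79\right) = -23359 - \left(-15 + 20 \cdot 79\right) = -23359 - \left(-15 + 1580\right) = -23359 - 1565 = -24924$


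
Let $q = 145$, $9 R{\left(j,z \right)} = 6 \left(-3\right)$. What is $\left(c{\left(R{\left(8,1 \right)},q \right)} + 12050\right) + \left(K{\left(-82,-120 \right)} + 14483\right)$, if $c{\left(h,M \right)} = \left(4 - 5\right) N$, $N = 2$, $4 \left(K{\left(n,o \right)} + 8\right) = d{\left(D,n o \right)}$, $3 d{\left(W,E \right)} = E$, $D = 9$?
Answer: $27343$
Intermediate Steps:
$d{\left(W,E \right)} = \frac{E}{3}$
$K{\left(n,o \right)} = -8 + \frac{n o}{12}$ ($K{\left(n,o \right)} = -8 + \frac{\frac{1}{3} n o}{4} = -8 + \frac{n o}{12}$)
$R{\left(j,z \right)} = -2$ ($R{\left(j,z \right)} = \frac{6 \left(-3\right)}{9} = \frac{1}{9} \left(-18\right) = -2$)
$c{\left(h,M \right)} = -2$ ($c{\left(h,M \right)} = \left(4 - 5\right) 2 = \left(-1\right) 2 = -2$)
$\left(c{\left(R{\left(8,1 \right)},q \right)} + 12050\right) + \left(K{\left(-82,-120 \right)} + 14483\right) = \left(-2 + 12050\right) + \left(\left(-8 + \frac{1}{12} \left(-82\right) \left(-120\right)\right) + 14483\right) = 12048 + \left(\left(-8 + 820\right) + 14483\right) = 12048 + \left(812 + 14483\right) = 12048 + 15295 = 27343$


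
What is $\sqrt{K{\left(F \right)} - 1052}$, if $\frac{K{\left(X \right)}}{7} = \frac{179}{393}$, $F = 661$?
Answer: $\frac{i \sqrt{161987919}}{393} \approx 32.385 i$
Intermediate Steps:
$K{\left(X \right)} = \frac{1253}{393}$ ($K{\left(X \right)} = 7 \cdot \frac{179}{393} = \frac{1253}{393}$)
$\sqrt{K{\left(F \right)} - 1052} = \sqrt{\frac{1253}{393} - 1052} = \sqrt{- \frac{412183}{393}} = \frac{i \sqrt{161987919}}{393}$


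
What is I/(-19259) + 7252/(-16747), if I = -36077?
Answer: 464515251/322530473 ≈ 1.4402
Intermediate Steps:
I/(-19259) + 7252/(-16747) = -36077/(-19259) + 7252/(-16747) = -36077*(-1/19259) + 7252*(-1/16747) = 36077/19259 - 7252/16747 = 464515251/322530473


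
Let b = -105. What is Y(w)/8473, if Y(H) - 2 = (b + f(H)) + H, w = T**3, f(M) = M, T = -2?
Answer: -119/8473 ≈ -0.014045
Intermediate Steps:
w = -8 (w = (-2)**3 = -8)
Y(H) = -103 + 2*H (Y(H) = 2 + ((-105 + H) + H) = 2 + (-105 + 2*H) = -103 + 2*H)
Y(w)/8473 = (-103 + 2*(-8))/8473 = (-103 - 16)*(1/8473) = -119*1/8473 = -119/8473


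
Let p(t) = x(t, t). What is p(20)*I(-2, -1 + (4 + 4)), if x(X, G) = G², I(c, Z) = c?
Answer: -800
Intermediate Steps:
p(t) = t²
p(20)*I(-2, -1 + (4 + 4)) = 20²*(-2) = 400*(-2) = -800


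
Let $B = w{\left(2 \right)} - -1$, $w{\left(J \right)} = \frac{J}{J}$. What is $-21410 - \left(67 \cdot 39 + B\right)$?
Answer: $-24025$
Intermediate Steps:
$w{\left(J \right)} = 1$
$B = 2$ ($B = 1 - -1 = 1 + 1 = 2$)
$-21410 - \left(67 \cdot 39 + B\right) = -21410 - \left(67 \cdot 39 + 2\right) = -21410 - \left(2613 + 2\right) = -21410 - 2615 = -24025$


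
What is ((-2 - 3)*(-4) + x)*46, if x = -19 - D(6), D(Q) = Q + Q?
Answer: -506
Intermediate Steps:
D(Q) = 2*Q
x = -31 (x = -19 - 2*6 = -19 - 1*12 = -19 - 12 = -31)
((-2 - 3)*(-4) + x)*46 = ((-2 - 3)*(-4) - 31)*46 = (-5*(-4) - 31)*46 = (20 - 31)*46 = -11*46 = -506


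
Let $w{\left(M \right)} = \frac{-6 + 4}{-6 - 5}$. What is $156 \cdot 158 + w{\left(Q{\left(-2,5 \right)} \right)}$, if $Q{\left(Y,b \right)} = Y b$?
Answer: $\frac{271130}{11} \approx 24648.0$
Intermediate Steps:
$w{\left(M \right)} = \frac{2}{11}$ ($w{\left(M \right)} = - \frac{2}{-11} = \left(-2\right) \left(- \frac{1}{11}\right) = \frac{2}{11}$)
$156 \cdot 158 + w{\left(Q{\left(-2,5 \right)} \right)} = 156 \cdot 158 + \frac{2}{11} = 24648 + \frac{2}{11} = \frac{271130}{11}$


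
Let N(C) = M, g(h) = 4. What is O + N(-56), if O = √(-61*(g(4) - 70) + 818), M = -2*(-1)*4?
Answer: 8 + 2*√1211 ≈ 77.599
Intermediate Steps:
M = 8 (M = 2*4 = 8)
N(C) = 8
O = 2*√1211 (O = √(-61*(4 - 70) + 818) = √(-61*(-66) + 818) = √(4026 + 818) = √4844 = 2*√1211 ≈ 69.599)
O + N(-56) = 2*√1211 + 8 = 8 + 2*√1211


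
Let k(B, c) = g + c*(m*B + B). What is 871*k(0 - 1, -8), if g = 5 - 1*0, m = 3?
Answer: 32227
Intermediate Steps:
g = 5 (g = 5 + 0 = 5)
k(B, c) = 5 + 4*B*c (k(B, c) = 5 + c*(3*B + B) = 5 + c*(4*B) = 5 + 4*B*c)
871*k(0 - 1, -8) = 871*(5 + 4*(0 - 1)*(-8)) = 871*(5 + 4*(-1)*(-8)) = 871*(5 + 32) = 871*37 = 32227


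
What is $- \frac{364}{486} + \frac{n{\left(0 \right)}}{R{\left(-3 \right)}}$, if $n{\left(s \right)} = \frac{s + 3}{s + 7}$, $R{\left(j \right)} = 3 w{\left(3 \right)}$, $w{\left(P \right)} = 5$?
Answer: $- \frac{6127}{8505} \approx -0.7204$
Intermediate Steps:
$R{\left(j \right)} = 15$ ($R{\left(j \right)} = 3 \cdot 5 = 15$)
$n{\left(s \right)} = \frac{3 + s}{7 + s}$
$- \frac{364}{486} + \frac{n{\left(0 \right)}}{R{\left(-3 \right)}} = - \frac{364}{486} + \frac{\frac{1}{7 + 0} \left(3 + 0\right)}{15} = \left(-364\right) \frac{1}{486} + \frac{1}{7} \cdot 3 \cdot \frac{1}{15} = - \frac{182}{243} + \frac{1}{7} \cdot 3 \cdot \frac{1}{15} = - \frac{182}{243} + \frac{3}{7} \cdot \frac{1}{15} = - \frac{182}{243} + \frac{1}{35} = - \frac{6127}{8505}$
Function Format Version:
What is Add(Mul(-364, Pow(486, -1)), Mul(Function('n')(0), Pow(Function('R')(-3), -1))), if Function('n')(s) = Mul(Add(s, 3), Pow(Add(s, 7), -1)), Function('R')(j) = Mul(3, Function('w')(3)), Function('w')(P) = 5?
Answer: Rational(-6127, 8505) ≈ -0.72040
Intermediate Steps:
Function('R')(j) = 15 (Function('R')(j) = Mul(3, 5) = 15)
Function('n')(s) = Mul(Pow(Add(7, s), -1), Add(3, s)) (Function('n')(s) = Mul(Add(3, s), Pow(Add(7, s), -1)) = Mul(Pow(Add(7, s), -1), Add(3, s)))
Add(Mul(-364, Pow(486, -1)), Mul(Function('n')(0), Pow(Function('R')(-3), -1))) = Add(Mul(-364, Pow(486, -1)), Mul(Mul(Pow(Add(7, 0), -1), Add(3, 0)), Pow(15, -1))) = Add(Mul(-364, Rational(1, 486)), Mul(Mul(Pow(7, -1), 3), Rational(1, 15))) = Add(Rational(-182, 243), Mul(Mul(Rational(1, 7), 3), Rational(1, 15))) = Add(Rational(-182, 243), Mul(Rational(3, 7), Rational(1, 15))) = Add(Rational(-182, 243), Rational(1, 35)) = Rational(-6127, 8505)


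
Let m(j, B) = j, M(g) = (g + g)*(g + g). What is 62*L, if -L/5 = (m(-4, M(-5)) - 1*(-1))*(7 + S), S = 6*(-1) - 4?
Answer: -2790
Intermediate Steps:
M(g) = 4*g² (M(g) = (2*g)*(2*g) = 4*g²)
S = -10 (S = -6 - 4 = -10)
L = -45 (L = -5*(-4 - 1*(-1))*(7 - 10) = -5*(-4 + 1)*(-3) = -(-15)*(-3) = -5*9 = -45)
62*L = 62*(-45) = -2790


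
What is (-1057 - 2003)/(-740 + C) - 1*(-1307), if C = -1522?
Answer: 493249/377 ≈ 1308.4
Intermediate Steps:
(-1057 - 2003)/(-740 + C) - 1*(-1307) = (-1057 - 2003)/(-740 - 1522) - 1*(-1307) = -3060/(-2262) + 1307 = -3060*(-1/2262) + 1307 = 510/377 + 1307 = 493249/377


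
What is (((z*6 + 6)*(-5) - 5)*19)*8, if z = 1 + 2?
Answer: -19000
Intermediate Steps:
z = 3
(((z*6 + 6)*(-5) - 5)*19)*8 = (((3*6 + 6)*(-5) - 5)*19)*8 = (((18 + 6)*(-5) - 5)*19)*8 = ((24*(-5) - 5)*19)*8 = ((-120 - 5)*19)*8 = -125*19*8 = -2375*8 = -19000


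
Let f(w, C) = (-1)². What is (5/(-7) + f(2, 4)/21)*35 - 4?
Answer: -82/3 ≈ -27.333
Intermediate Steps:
f(w, C) = 1
(5/(-7) + f(2, 4)/21)*35 - 4 = (5/(-7) + 1/21)*35 - 4 = (5*(-⅐) + 1*(1/21))*35 - 4 = (-5/7 + 1/21)*35 - 4 = -⅔*35 - 4 = -70/3 - 4 = -82/3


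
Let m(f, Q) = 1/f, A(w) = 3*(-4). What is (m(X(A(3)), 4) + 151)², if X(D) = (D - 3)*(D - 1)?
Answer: 867066916/38025 ≈ 22803.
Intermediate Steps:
A(w) = -12
X(D) = (-1 + D)*(-3 + D) (X(D) = (-3 + D)*(-1 + D) = (-1 + D)*(-3 + D))
(m(X(A(3)), 4) + 151)² = (1/(3 + (-12)² - 4*(-12)) + 151)² = (1/(3 + 144 + 48) + 151)² = (1/195 + 151)² = (29446/195)² = 867066916/38025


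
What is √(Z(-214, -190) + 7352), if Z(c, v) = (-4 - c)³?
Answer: 8*√144818 ≈ 3044.4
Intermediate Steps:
√(Z(-214, -190) + 7352) = √(-(4 - 214)³ + 7352) = √(-1*(-210)³ + 7352) = √(-1*(-9261000) + 7352) = √(9261000 + 7352) = √9268352 = 8*√144818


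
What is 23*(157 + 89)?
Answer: 5658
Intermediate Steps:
23*(157 + 89) = 23*246 = 5658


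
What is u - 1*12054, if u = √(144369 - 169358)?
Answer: -12054 + I*√24989 ≈ -12054.0 + 158.08*I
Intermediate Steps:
u = I*√24989 (u = √(-24989) = I*√24989 ≈ 158.08*I)
u - 1*12054 = I*√24989 - 1*12054 = I*√24989 - 12054 = -12054 + I*√24989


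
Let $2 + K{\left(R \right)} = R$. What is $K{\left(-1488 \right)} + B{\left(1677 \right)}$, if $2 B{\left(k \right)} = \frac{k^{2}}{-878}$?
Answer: $- \frac{5428769}{1756} \approx -3091.6$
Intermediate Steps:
$B{\left(k \right)} = - \frac{k^{2}}{1756}$ ($B{\left(k \right)} = \frac{\frac{1}{-878} k^{2}}{2} = \frac{\left(- \frac{1}{878}\right) k^{2}}{2} = - \frac{k^{2}}{1756}$)
$K{\left(R \right)} = -2 + R$
$K{\left(-1488 \right)} + B{\left(1677 \right)} = \left(-2 - 1488\right) - \frac{1677^{2}}{1756} = -1490 - \frac{2812329}{1756} = - \frac{5428769}{1756}$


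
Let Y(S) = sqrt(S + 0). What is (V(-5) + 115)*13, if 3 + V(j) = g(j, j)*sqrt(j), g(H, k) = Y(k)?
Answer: 1391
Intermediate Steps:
Y(S) = sqrt(S)
g(H, k) = sqrt(k)
V(j) = -3 + j (V(j) = -3 + sqrt(j)*sqrt(j) = -3 + j)
(V(-5) + 115)*13 = ((-3 - 5) + 115)*13 = (-8 + 115)*13 = 107*13 = 1391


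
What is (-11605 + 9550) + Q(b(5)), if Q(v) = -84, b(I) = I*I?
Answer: -2139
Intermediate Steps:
b(I) = I**2
(-11605 + 9550) + Q(b(5)) = (-11605 + 9550) - 84 = -2055 - 84 = -2139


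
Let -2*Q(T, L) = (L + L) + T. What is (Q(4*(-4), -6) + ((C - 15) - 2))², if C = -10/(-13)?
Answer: 841/169 ≈ 4.9763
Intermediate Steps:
Q(T, L) = -L - T/2 (Q(T, L) = -((L + L) + T)/2 = -(2*L + T)/2 = -(T + 2*L)/2 = -L - T/2)
C = 10/13 (C = -10*(-1/13) = 10/13 ≈ 0.76923)
(Q(4*(-4), -6) + ((C - 15) - 2))² = ((-1*(-6) - 2*(-4)) + ((10/13 - 15) - 2))² = ((6 - ½*(-16)) + (-185/13 - 2))² = ((6 + 8) - 211/13)² = (14 - 211/13)² = (-29/13)² = 841/169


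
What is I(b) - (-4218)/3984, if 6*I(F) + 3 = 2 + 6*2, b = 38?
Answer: 5761/1992 ≈ 2.8921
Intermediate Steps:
I(F) = 11/6 (I(F) = -½ + (2 + 6*2)/6 = -½ + (2 + 12)/6 = -½ + (⅙)*14 = -½ + 7/3 = 11/6)
I(b) - (-4218)/3984 = 11/6 - (-4218)/3984 = 11/6 - 1*(-703/664) = 11/6 + 703/664 = 5761/1992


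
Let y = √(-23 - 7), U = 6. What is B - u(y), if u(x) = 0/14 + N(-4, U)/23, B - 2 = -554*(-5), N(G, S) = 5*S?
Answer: 63726/23 ≈ 2770.7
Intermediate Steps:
y = I*√30 (y = √(-30) = I*√30 ≈ 5.4772*I)
B = 2772 (B = 2 - 554*(-5) = 2 + 2770 = 2772)
u(x) = 30/23 (u(x) = 0/14 + (5*6)/23 = 0*(1/14) + 30*(1/23) = 0 + 30/23 = 30/23)
B - u(y) = 2772 - 1*30/23 = 2772 - 30/23 = 63726/23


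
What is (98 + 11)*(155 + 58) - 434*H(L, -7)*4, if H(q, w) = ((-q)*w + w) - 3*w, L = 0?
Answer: -1087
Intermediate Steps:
H(q, w) = -2*w - q*w (H(q, w) = (-q*w + w) - 3*w = (w - q*w) - 3*w = -2*w - q*w)
(98 + 11)*(155 + 58) - 434*H(L, -7)*4 = (98 + 11)*(155 + 58) - 434*(-1*(-7)*(2 + 0))*4 = 109*213 - 434*(-1*(-7)*2)*4 = 23217 - 6076*4 = 23217 - 434*56 = 23217 - 24304 = -1087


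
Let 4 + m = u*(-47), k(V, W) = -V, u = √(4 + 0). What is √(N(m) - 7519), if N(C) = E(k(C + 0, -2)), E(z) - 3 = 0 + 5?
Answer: I*√7511 ≈ 86.666*I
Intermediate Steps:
u = 2 (u = √4 = 2)
m = -98 (m = -4 + 2*(-47) = -4 - 94 = -98)
E(z) = 8 (E(z) = 3 + (0 + 5) = 3 + 5 = 8)
N(C) = 8
√(N(m) - 7519) = √(8 - 7519) = √(-7511) = I*√7511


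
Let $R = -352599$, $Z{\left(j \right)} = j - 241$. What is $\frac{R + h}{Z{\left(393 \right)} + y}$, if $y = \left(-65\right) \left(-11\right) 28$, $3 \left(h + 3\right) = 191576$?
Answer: $- \frac{433115}{30258} \approx -14.314$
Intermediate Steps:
$h = \frac{191567}{3}$ ($h = -3 + \frac{1}{3} \cdot 191576 = -3 + \frac{191576}{3} = \frac{191567}{3} \approx 63856.0$)
$Z{\left(j \right)} = -241 + j$
$y = 20020$ ($y = 715 \cdot 28 = 20020$)
$\frac{R + h}{Z{\left(393 \right)} + y} = \frac{-352599 + \frac{191567}{3}}{\left(-241 + 393\right) + 20020} = - \frac{866230}{3 \left(152 + 20020\right)} = - \frac{866230}{3 \cdot 20172} = \left(- \frac{866230}{3}\right) \frac{1}{20172} = - \frac{433115}{30258}$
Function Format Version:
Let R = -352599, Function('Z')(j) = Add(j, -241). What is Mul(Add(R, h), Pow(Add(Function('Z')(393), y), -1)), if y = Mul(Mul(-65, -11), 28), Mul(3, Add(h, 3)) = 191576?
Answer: Rational(-433115, 30258) ≈ -14.314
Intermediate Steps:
h = Rational(191567, 3) (h = Add(-3, Mul(Rational(1, 3), 191576)) = Add(-3, Rational(191576, 3)) = Rational(191567, 3) ≈ 63856.)
Function('Z')(j) = Add(-241, j)
y = 20020 (y = Mul(715, 28) = 20020)
Mul(Add(R, h), Pow(Add(Function('Z')(393), y), -1)) = Mul(Add(-352599, Rational(191567, 3)), Pow(Add(Add(-241, 393), 20020), -1)) = Mul(Rational(-866230, 3), Pow(Add(152, 20020), -1)) = Mul(Rational(-866230, 3), Pow(20172, -1)) = Mul(Rational(-866230, 3), Rational(1, 20172)) = Rational(-433115, 30258)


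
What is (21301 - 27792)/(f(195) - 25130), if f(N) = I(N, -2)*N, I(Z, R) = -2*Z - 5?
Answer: 6491/102155 ≈ 0.063541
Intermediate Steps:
I(Z, R) = -5 - 2*Z
f(N) = N*(-5 - 2*N) (f(N) = (-5 - 2*N)*N = N*(-5 - 2*N))
(21301 - 27792)/(f(195) - 25130) = (21301 - 27792)/(-1*195*(5 + 2*195) - 25130) = -6491/(-1*195*(5 + 390) - 25130) = -6491/(-1*195*395 - 25130) = -6491/(-77025 - 25130) = -6491/(-102155) = -6491*(-1/102155) = 6491/102155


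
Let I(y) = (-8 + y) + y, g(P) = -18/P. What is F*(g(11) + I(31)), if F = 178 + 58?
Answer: 135936/11 ≈ 12358.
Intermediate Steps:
I(y) = -8 + 2*y
F = 236
F*(g(11) + I(31)) = 236*(-18/11 + (-8 + 2*31)) = 236*(-18*1/11 + (-8 + 62)) = 236*(-18/11 + 54) = 236*(576/11) = 135936/11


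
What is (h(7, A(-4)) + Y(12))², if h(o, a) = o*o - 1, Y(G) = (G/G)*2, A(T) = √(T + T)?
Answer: 2500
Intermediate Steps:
A(T) = √2*√T (A(T) = √(2*T) = √2*√T)
Y(G) = 2 (Y(G) = 1*2 = 2)
h(o, a) = -1 + o² (h(o, a) = o² - 1 = -1 + o²)
(h(7, A(-4)) + Y(12))² = ((-1 + 7²) + 2)² = ((-1 + 49) + 2)² = (48 + 2)² = 50² = 2500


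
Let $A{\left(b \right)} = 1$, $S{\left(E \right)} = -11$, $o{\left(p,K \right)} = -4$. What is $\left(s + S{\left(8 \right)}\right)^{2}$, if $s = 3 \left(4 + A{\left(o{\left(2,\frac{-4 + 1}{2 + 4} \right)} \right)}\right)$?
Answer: $16$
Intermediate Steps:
$s = 15$ ($s = 3 \left(4 + 1\right) = 3 \cdot 5 = 15$)
$\left(s + S{\left(8 \right)}\right)^{2} = \left(15 - 11\right)^{2} = 4^{2} = 16$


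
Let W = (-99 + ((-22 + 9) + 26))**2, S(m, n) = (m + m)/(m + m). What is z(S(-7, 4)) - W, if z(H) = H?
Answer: -7395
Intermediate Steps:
S(m, n) = 1 (S(m, n) = (2*m)/((2*m)) = (2*m)*(1/(2*m)) = 1)
W = 7396 (W = (-99 + (-13 + 26))**2 = (-99 + 13)**2 = (-86)**2 = 7396)
z(S(-7, 4)) - W = 1 - 1*7396 = 1 - 7396 = -7395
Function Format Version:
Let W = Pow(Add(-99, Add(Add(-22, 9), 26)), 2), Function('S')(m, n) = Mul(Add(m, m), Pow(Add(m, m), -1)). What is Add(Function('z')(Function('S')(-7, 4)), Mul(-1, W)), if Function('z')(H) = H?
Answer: -7395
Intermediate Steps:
Function('S')(m, n) = 1 (Function('S')(m, n) = Mul(Mul(2, m), Pow(Mul(2, m), -1)) = Mul(Mul(2, m), Mul(Rational(1, 2), Pow(m, -1))) = 1)
W = 7396 (W = Pow(Add(-99, Add(-13, 26)), 2) = Pow(Add(-99, 13), 2) = Pow(-86, 2) = 7396)
Add(Function('z')(Function('S')(-7, 4)), Mul(-1, W)) = Add(1, Mul(-1, 7396)) = Add(1, -7396) = -7395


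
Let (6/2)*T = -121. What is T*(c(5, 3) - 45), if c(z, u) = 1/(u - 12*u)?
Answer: 16346/9 ≈ 1816.2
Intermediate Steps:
c(z, u) = -1/(11*u) (c(z, u) = 1/(-11*u) = -1/(11*u))
T = -121/3 (T = (1/3)*(-121) = -121/3 ≈ -40.333)
T*(c(5, 3) - 45) = -121*(-1/11/3 - 45)/3 = -121*(-1/11*1/3 - 45)/3 = -121*(-1/33 - 45)/3 = -121/3*(-1486/33) = 16346/9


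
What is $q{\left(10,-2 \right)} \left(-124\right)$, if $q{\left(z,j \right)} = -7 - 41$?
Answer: $5952$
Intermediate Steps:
$q{\left(z,j \right)} = -48$ ($q{\left(z,j \right)} = -7 - 41 = -48$)
$q{\left(10,-2 \right)} \left(-124\right) = \left(-48\right) \left(-124\right) = 5952$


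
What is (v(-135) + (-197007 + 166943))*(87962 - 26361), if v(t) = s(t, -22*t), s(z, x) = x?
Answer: -1669017494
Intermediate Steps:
v(t) = -22*t
(v(-135) + (-197007 + 166943))*(87962 - 26361) = (-22*(-135) + (-197007 + 166943))*(87962 - 26361) = (2970 - 30064)*61601 = -27094*61601 = -1669017494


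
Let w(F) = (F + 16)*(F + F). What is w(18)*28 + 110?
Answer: 34382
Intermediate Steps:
w(F) = 2*F*(16 + F) (w(F) = (16 + F)*(2*F) = 2*F*(16 + F))
w(18)*28 + 110 = (2*18*(16 + 18))*28 + 110 = (2*18*34)*28 + 110 = 1224*28 + 110 = 34272 + 110 = 34382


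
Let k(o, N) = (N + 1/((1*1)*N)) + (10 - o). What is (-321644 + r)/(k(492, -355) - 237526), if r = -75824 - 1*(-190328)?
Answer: 36767350/42309433 ≈ 0.86901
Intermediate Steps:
k(o, N) = 10 + N + 1/N - o (k(o, N) = (N + 1/(1*N)) + (10 - o) = (N + 1/N) + (10 - o) = 10 + N + 1/N - o)
r = 114504 (r = -75824 + 190328 = 114504)
(-321644 + r)/(k(492, -355) - 237526) = (-321644 + 114504)/((10 - 355 + 1/(-355) - 1*492) - 237526) = -207140/((10 - 355 - 1/355 - 492) - 237526) = -207140/(-297136/355 - 237526) = -207140/(-84618866/355) = -207140*(-355/84618866) = 36767350/42309433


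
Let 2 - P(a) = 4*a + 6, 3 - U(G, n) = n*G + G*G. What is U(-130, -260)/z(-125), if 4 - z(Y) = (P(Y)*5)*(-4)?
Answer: -16899/3308 ≈ -5.1085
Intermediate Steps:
U(G, n) = 3 - G² - G*n (U(G, n) = 3 - (n*G + G*G) = 3 - (G*n + G²) = 3 - (G² + G*n) = 3 + (-G² - G*n) = 3 - G² - G*n)
P(a) = -4 - 4*a (P(a) = 2 - (4*a + 6) = 2 - (6 + 4*a) = 2 + (-6 - 4*a) = -4 - 4*a)
z(Y) = -76 - 80*Y (z(Y) = 4 - (-4 - 4*Y)*5*(-4) = 4 - (-20 - 20*Y)*(-4) = 4 - (80 + 80*Y) = 4 + (-80 - 80*Y) = -76 - 80*Y)
U(-130, -260)/z(-125) = (3 - 1*(-130)² - 1*(-130)*(-260))/(-76 - 80*(-125)) = (3 - 1*16900 - 33800)/(-76 + 10000) = (3 - 16900 - 33800)/9924 = -50697*1/9924 = -16899/3308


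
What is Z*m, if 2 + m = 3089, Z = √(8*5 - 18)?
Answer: 3087*√22 ≈ 14479.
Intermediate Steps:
Z = √22 (Z = √(40 - 18) = √22 ≈ 4.6904)
m = 3087 (m = -2 + 3089 = 3087)
Z*m = √22*3087 = 3087*√22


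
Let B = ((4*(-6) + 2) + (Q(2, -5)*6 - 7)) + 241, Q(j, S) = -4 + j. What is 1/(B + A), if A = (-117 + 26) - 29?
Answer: 1/80 ≈ 0.012500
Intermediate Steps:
A = -120 (A = -91 - 29 = -120)
B = 200 (B = ((4*(-6) + 2) + ((-4 + 2)*6 - 7)) + 241 = ((-24 + 2) + (-2*6 - 7)) + 241 = (-22 + (-12 - 7)) + 241 = (-22 - 19) + 241 = -41 + 241 = 200)
1/(B + A) = 1/(200 - 120) = 1/80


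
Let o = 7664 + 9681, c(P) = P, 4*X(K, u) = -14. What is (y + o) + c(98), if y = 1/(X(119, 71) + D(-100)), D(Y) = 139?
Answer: 4727055/271 ≈ 17443.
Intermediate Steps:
X(K, u) = -7/2 (X(K, u) = (¼)*(-14) = -7/2)
o = 17345
y = 2/271 (y = 1/(-7/2 + 139) = 1/(271/2) = 2/271 ≈ 0.0073801)
(y + o) + c(98) = (2/271 + 17345) + 98 = 4700497/271 + 98 = 4727055/271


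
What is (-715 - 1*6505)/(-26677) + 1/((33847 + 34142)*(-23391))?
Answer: 11482187620103/42425252057223 ≈ 0.27065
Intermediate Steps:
(-715 - 1*6505)/(-26677) + 1/((33847 + 34142)*(-23391)) = (-715 - 6505)*(-1/26677) - 1/23391/67989 = -7220*(-1/26677) + (1/67989)*(-1/23391) = 7220/26677 - 1/1590330699 = 11482187620103/42425252057223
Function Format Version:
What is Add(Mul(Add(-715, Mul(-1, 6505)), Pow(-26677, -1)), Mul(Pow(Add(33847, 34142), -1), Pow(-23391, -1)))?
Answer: Rational(11482187620103, 42425252057223) ≈ 0.27065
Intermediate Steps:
Add(Mul(Add(-715, Mul(-1, 6505)), Pow(-26677, -1)), Mul(Pow(Add(33847, 34142), -1), Pow(-23391, -1))) = Add(Mul(Add(-715, -6505), Rational(-1, 26677)), Mul(Pow(67989, -1), Rational(-1, 23391))) = Add(Mul(-7220, Rational(-1, 26677)), Mul(Rational(1, 67989), Rational(-1, 23391))) = Add(Rational(7220, 26677), Rational(-1, 1590330699)) = Rational(11482187620103, 42425252057223)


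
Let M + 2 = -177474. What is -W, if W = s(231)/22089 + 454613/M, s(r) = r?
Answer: 3333649867/1306755788 ≈ 2.5511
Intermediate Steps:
M = -177476 (M = -2 - 177474 = -177476)
W = -3333649867/1306755788 (W = 231/22089 + 454613/(-177476) = 231*(1/22089) + 454613*(-1/177476) = 77/7363 - 454613/177476 = -3333649867/1306755788 ≈ -2.5511)
-W = -1*(-3333649867/1306755788) = 3333649867/1306755788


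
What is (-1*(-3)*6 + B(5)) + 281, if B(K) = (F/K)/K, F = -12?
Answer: 7463/25 ≈ 298.52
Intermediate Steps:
B(K) = -12/K² (B(K) = (-12/K)/K = -12/K²)
(-1*(-3)*6 + B(5)) + 281 = (-1*(-3)*6 - 12/5²) + 281 = (3*6 - 12*1/25) + 281 = (18 - 12/25) + 281 = 438/25 + 281 = 7463/25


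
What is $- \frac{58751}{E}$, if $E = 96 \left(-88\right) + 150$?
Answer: $\frac{58751}{8298} \approx 7.0801$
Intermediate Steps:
$E = -8298$ ($E = -8448 + 150 = -8298$)
$- \frac{58751}{E} = - \frac{58751}{-8298} = \left(-58751\right) \left(- \frac{1}{8298}\right) = \frac{58751}{8298}$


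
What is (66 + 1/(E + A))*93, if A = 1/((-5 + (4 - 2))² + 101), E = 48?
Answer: 32425008/5281 ≈ 6139.9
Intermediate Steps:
A = 1/110 (A = 1/((-5 + 2)² + 101) = 1/((-3)² + 101) = 1/(9 + 101) = 1/110 ≈ 0.0090909)
(66 + 1/(E + A))*93 = (66 + 1/(48 + 1/110))*93 = (66 + 1/(5281/110))*93 = (66 + 110/5281)*93 = (348656/5281)*93 = 32425008/5281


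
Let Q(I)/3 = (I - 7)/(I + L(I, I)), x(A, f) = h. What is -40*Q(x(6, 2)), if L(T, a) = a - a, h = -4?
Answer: -330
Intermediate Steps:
x(A, f) = -4
L(T, a) = 0
Q(I) = 3*(-7 + I)/I (Q(I) = 3*((I - 7)/(I + 0)) = 3*((-7 + I)/I) = 3*(-7 + I)/I)
-40*Q(x(6, 2)) = -40*(3 - 21/(-4)) = -40*(3 - 21*(-1/4)) = -40*(3 + 21/4) = -40*33/4 = -330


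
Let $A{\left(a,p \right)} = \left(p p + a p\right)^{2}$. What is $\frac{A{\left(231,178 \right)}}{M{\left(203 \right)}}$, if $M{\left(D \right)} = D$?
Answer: $\frac{5300131204}{203} \approx 2.6109 \cdot 10^{7}$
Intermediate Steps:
$A{\left(a,p \right)} = \left(p^{2} + a p\right)^{2}$
$\frac{A{\left(231,178 \right)}}{M{\left(203 \right)}} = \frac{178^{2} \left(231 + 178\right)^{2}}{203} = 31684 \cdot 409^{2} \cdot \frac{1}{203} = 31684 \cdot 167281 \cdot \frac{1}{203} = 5300131204 \cdot \frac{1}{203} = \frac{5300131204}{203}$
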